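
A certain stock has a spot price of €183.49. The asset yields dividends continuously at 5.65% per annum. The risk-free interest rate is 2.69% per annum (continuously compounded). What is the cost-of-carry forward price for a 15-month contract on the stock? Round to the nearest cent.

F = S·e^((r − q)T) = 183.49 · e^((0.0269 − 0.0565) × 15/12)
= 183.49 · e^-0.037000 = 183.49 × 0.963676
F = €176.82

€176.82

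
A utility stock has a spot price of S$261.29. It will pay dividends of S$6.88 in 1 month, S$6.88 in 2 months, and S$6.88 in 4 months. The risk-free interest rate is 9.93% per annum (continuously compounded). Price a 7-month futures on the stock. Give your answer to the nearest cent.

S$255.42

PV(dividends) I = 6.88·e^(−0.0993·1/12) + 6.88·e^(−0.0993·2/12) + 6.88·e^(−0.0993·4/12)
I = 6.8233 + 6.7671 + 6.6560 = 20.2464
F = (S − I)·e^(rT) = (261.29 − 20.2464) · e^(0.0993·7/12)
= 241.0436 · e^0.057925 = 241.0436 × 1.059636 = S$255.42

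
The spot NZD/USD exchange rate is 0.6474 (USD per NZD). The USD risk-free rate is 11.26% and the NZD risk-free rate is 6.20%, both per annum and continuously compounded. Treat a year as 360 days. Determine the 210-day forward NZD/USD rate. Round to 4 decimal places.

0.6668

F = S·e^((r_USD − r_NZD)T) = 0.6474 · e^((0.1126 − 0.0620) × 210/360)
= 0.6474 · e^0.029517 = 0.6474 × 1.029957
F = 0.6668 USD per NZD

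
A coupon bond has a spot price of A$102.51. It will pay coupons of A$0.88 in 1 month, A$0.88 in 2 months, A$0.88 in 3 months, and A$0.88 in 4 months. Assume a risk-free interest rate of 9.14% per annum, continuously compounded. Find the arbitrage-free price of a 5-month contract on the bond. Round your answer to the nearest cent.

PV(coupons) I = 0.88·e^(−0.0914·1/12) + 0.88·e^(−0.0914·2/12) + 0.88·e^(−0.0914·3/12) + 0.88·e^(−0.0914·4/12)
I = 0.8733 + 0.8667 + 0.8601 + 0.8536 = 3.4537
F = (S − I)·e^(rT) = (102.51 − 3.4537) · e^(0.0914·5/12)
= 99.0563 · e^0.038083 = 99.0563 × 1.038817 = A$102.90

A$102.90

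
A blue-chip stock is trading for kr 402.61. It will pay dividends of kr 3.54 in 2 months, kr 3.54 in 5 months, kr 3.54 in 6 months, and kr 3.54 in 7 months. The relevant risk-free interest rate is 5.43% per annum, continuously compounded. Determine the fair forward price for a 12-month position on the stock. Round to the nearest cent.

PV(dividends) I = 3.54·e^(−0.0543·2/12) + 3.54·e^(−0.0543·5/12) + 3.54·e^(−0.0543·6/12) + 3.54·e^(−0.0543·7/12)
I = 3.5081 + 3.4608 + 3.4452 + 3.4296 = 13.8437
F = (S − I)·e^(rT) = (402.61 − 13.8437) · e^(0.0543·12/12)
= 388.7663 · e^0.054300 = 388.7663 × 1.055801 = kr 410.46

kr 410.46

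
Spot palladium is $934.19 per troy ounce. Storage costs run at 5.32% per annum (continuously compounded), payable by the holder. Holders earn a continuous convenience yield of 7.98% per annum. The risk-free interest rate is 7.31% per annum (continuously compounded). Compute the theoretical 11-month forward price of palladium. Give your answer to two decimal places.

Net carry = r + u − y = 0.0731 + 0.0532 − 0.0798 = 0.0465
F = S·e^((r+u−y)T) = 934.19 · e^(0.0465 × 11/12) = 934.19 · e^0.042625
= 934.19 × 1.043546 = $974.87 per troy ounce

$974.87 per troy ounce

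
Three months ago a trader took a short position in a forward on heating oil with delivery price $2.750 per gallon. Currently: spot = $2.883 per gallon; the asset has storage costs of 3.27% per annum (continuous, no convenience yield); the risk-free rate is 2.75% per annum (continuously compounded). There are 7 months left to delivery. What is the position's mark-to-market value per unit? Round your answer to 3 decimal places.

-$0.232 per gallon

Current fair forward for the remaining 7 months: F = S·e^((r + u)·T), (r + u) = 0.0275 + 0.0327 = 0.0602
F = 2.883 · e^(0.0602 × 7/12) = 2.883 × 1.035741 = 2.9860
Value of long forward = (F − K)·e^(−rT) = (2.9860 − 2.750) · e^(−0.0275·7/12)
= 0.2360 × 0.984086 = 0.232
Short position value = −(long value) = -$0.232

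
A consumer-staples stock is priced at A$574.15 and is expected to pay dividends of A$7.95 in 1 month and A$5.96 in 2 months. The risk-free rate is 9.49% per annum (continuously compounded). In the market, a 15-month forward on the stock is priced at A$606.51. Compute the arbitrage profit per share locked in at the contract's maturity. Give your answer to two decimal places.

PV(dividends) I = 7.95·e^(−0.0949·1/12) + 5.96·e^(−0.0949·2/12) = 13.7539
Fair forward F* = (S − I)·e^(rT) = (574.15 − 13.7539)·e^0.118625 = 560.3961 × 1.125948 = 630.9769
Market A$606.51 < fair 630.9769: forward underpriced → reverse cash-and-carry (short the stock, invest proceeds at r, pay the dividends, go long the forward).
Profit at T = |F_mkt − F*| = |606.51 − 630.9769| = A$24.47 per share

A$24.47 per share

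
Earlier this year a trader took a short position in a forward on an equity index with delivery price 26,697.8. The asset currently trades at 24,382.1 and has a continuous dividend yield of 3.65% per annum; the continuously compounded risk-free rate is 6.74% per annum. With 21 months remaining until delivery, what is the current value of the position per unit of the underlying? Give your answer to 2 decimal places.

854.03

Current fair forward for the remaining 21 months: F = S·e^((r − q)·T), (r − q) = 0.0674 − 0.0365 = 0.0309
F = 24382.1 · e^(0.0309 × 21/12) = 24382.1 × 1.05556377 = 25736.8614
Value of long forward = (F − K)·e^(−rT) = (25736.8614 − 26697.8) · e^(−0.0674·21/12)
= -960.9386 × 0.88874049 = -854.03
Short position value = −(long value) = 854.03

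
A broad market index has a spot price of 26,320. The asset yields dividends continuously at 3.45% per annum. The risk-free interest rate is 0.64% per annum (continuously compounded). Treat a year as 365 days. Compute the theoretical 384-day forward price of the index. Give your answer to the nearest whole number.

25,553

F = S·e^((r − q)T) = 26320 · e^((0.0064 − 0.0345) × 384/365)
= 26320 · e^-0.029563 = 26320 × 0.970870
F = 25,553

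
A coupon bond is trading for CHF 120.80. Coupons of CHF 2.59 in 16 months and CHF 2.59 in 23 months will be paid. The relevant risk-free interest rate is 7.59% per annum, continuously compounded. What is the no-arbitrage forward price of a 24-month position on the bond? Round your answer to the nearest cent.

CHF 135.27

PV(coupons) I = 2.59·e^(−0.0759·16/12) + 2.59·e^(−0.0759·23/12)
I = 2.3407 + 2.2393 = 4.5800
F = (S − I)·e^(rT) = (120.80 − 4.5800) · e^(0.0759·24/12)
= 116.2200 · e^0.151800 = 116.2200 × 1.163927 = CHF 135.27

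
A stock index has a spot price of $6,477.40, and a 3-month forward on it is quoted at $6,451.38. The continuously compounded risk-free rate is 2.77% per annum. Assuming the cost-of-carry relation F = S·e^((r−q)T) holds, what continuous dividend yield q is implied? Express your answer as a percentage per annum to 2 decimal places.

From F = S·e^((r−q)T): (r − q) = ln(F/S)/T
ln(6451.38/6477.40) = ln(0.995983) = -0.004025
(r − q) = -0.004025 / (3/12) = -0.016100
q = r − ln(F/S)/T = 0.0277 + 0.016100 = 0.043800
q = 4.38%

4.38%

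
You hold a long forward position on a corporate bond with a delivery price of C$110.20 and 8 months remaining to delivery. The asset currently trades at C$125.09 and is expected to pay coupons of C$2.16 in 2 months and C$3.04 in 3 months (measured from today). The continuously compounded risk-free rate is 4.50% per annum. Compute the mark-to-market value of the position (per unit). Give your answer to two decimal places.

PV(remaining coupons) I = 2.16·e^(−0.0450·2/12) + 3.04·e^(−0.0450·3/12) = 5.1499
Current forward F = (S − I)·e^(rT) = (125.09 − 5.1499)·e^(0.0450·8/12) = 119.9401 × 1.030455 = 123.5929
Value (long) = (F − K)·e^(−rT) = (123.5929 − 110.20) × 0.970446 = 12.9971
Value = C$13.00

C$13.00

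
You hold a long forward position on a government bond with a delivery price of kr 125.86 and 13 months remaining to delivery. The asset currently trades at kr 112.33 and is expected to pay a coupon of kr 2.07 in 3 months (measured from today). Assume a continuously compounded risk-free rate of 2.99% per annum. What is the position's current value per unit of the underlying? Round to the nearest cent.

PV(remaining coupons) I = 2.07·e^(−0.0299·3/12) = 2.0546
Current forward F = (S − I)·e^(rT) = (112.33 − 2.0546)·e^(0.0299·13/12) = 110.2754 × 1.032922 = 113.9059
Value (long) = (F − K)·e^(−rT) = (113.9059 − 125.86) × 0.968127 = -11.5731
Value = -kr 11.57

-kr 11.57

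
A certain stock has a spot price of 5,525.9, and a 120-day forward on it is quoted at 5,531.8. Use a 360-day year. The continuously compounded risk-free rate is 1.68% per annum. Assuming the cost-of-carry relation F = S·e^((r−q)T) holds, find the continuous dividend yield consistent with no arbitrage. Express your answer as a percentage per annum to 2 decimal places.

From F = S·e^((r−q)T): (r − q) = ln(F/S)/T
ln(5531.8/5525.9) = ln(1.001068) = 0.001067
(r − q) = 0.001067 / (120/360) = 0.003201
q = r − ln(F/S)/T = 0.0168 − 0.003201 = 0.013599
q = 1.36%

1.36%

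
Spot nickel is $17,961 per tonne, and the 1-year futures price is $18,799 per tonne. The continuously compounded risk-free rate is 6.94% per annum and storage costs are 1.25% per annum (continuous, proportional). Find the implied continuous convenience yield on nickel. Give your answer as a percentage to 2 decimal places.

F = S·e^((r+u−y)T) ⇒ (r+u−y) = ln(F/S)/T
ln(18799/17961) = 0.045601; /T ⇒ 0.045601
y = r + u − ln(F/S)/T = 0.0694 + 0.0125 − 0.045601 = 0.036299
y = 3.63%

3.63%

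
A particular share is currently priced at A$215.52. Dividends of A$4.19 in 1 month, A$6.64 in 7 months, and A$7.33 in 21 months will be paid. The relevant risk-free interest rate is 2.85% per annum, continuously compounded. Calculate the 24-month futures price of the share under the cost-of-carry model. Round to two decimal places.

PV(dividends) I = 4.19·e^(−0.0285·1/12) + 6.64·e^(−0.0285·7/12) + 7.33·e^(−0.0285·21/12)
I = 4.1801 + 6.5305 + 6.9734 = 17.6840
F = (S − I)·e^(rT) = (215.52 − 17.6840) · e^(0.0285·24/12)
= 197.8360 · e^0.057000 = 197.8360 × 1.058656 = A$209.44

A$209.44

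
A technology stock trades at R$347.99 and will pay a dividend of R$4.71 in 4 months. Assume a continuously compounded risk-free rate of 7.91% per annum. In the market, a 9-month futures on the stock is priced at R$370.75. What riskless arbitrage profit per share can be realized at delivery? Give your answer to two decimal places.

R$6.36 per share

PV(dividends) I = 4.71·e^(−0.0791·4/12) = 4.5874
Fair futures F* = (S − I)·e^(rT) = (347.99 − 4.5874)·e^0.059325 = 343.4026 × 1.061120 = 364.3914
Market R$370.75 > fair 364.3914: forward overpriced → cash-and-carry (borrow at r, buy the stock and collect the dividends, short the forward).
Profit at T = |F_mkt − F*| = |370.75 − 364.3914| = R$6.36 per share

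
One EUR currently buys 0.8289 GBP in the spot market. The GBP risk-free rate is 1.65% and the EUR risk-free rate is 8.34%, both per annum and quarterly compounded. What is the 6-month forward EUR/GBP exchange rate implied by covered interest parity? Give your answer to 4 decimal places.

0.8020

By covered interest parity, F = S · (1+r_GBP/4)^(4T) / (1+r_EUR/4)^(4T)
= 0.8289 × 1.008267 / 1.042135 = 0.8289 × 0.967501
F = 0.8020 GBP per EUR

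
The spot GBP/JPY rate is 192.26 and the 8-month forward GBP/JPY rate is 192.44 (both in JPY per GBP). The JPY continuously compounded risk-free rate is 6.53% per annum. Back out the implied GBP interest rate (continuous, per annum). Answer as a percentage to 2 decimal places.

6.39%

F = S·e^((r_JPY − r_GBP)T) ⇒ r_GBP = r_JPY − ln(F/S)/T
ln(192.44/192.26) = 0.000936; /(8/12) = 0.001404
r_GBP = 0.0653 − 0.001404 = 0.063896
r_GBP = 6.39%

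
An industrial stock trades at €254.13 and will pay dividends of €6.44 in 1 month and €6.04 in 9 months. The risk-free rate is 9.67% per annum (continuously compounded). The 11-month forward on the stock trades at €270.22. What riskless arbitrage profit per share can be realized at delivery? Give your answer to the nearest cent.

€5.65 per share

PV(dividends) I = 6.44·e^(−0.0967·1/12) + 6.04·e^(−0.0967·9/12) = 12.0058
Fair forward F* = (S − I)·e^(rT) = (254.13 − 12.0058)·e^0.088642 = 242.1242 × 1.092689 = 264.5664
Market €270.22 > fair 264.5664: forward overpriced → cash-and-carry (borrow at r, buy the stock and collect the dividends, short the forward).
Profit at T = |F_mkt − F*| = |270.22 − 264.5664| = €5.65 per share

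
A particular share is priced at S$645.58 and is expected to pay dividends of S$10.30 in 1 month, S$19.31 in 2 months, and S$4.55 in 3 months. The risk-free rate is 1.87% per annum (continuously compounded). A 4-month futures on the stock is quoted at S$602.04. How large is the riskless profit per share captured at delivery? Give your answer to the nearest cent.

S$13.30 per share

PV(dividends) I = 10.30·e^(−0.0187·1/12) + 19.31·e^(−0.0187·2/12) + 4.55·e^(−0.0187·3/12) = 34.0627
Fair futures F* = (S − I)·e^(rT) = (645.58 − 34.0627)·e^0.006233 = 611.5173 × 1.006252 = 615.3405
Market S$602.04 < fair 615.3405: forward underpriced → reverse cash-and-carry (short the stock, invest proceeds at r, pay the dividends, go long the forward).
Profit at T = |F_mkt − F*| = |602.04 − 615.3405| = S$13.30 per share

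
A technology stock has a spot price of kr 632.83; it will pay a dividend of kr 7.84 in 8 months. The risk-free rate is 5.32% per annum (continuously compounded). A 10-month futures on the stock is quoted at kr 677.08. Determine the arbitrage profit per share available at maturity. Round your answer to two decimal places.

PV(dividends) I = 7.84·e^(−0.0532·8/12) = 7.5668
Fair futures F* = (S − I)·e^(rT) = (632.83 − 7.5668)·e^0.044333 = 625.2632 × 1.045330 = 653.6064
Market kr 677.08 > fair 653.6064: forward overpriced → cash-and-carry (borrow at r, buy the stock and collect the dividends, short the forward).
Profit at T = |F_mkt − F*| = |677.08 − 653.6064| = kr 23.47 per share

kr 23.47 per share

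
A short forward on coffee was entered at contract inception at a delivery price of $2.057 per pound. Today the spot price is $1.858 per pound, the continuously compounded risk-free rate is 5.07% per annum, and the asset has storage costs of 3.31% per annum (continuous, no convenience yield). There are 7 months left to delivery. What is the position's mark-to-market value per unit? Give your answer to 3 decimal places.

Current fair forward for the remaining 7 months: F = S·e^((r + u)·T), (r + u) = 0.0507 + 0.0331 = 0.0838
F = 1.858 · e^(0.0838 × 7/12) = 1.858 × 1.050098 = 1.9511
Value of long forward = (F − K)·e^(−rT) = (1.9511 − 2.057) · e^(−0.0507·7/12)
= -0.1059 × 0.970858 = -0.103
Short position value = −(long value) = $0.103

$0.103 per pound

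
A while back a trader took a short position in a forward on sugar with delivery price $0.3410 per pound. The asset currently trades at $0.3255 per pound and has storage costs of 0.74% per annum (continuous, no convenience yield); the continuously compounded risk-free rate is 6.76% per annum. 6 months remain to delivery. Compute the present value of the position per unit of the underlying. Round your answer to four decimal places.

$0.0030 per pound

Current fair forward for the remaining 6 months: F = S·e^((r + u)·T), (r + u) = 0.0676 + 0.0074 = 0.0750
F = 0.3255 · e^(0.0750 × 6/12) = 0.3255 × 1.038212 = 0.3379
Value of long forward = (F − K)·e^(−rT) = (0.3379 − 0.3410) · e^(−0.0676·6/12)
= -0.0031 × 0.966765 = -0.0030
Short position value = −(long value) = $0.0030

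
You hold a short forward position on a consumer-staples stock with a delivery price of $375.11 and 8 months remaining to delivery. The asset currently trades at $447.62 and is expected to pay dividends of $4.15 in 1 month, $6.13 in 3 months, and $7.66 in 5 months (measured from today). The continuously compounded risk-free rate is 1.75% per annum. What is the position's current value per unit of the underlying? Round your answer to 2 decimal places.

-$59.01

PV(remaining dividends) I = 4.15·e^(−0.0175·1/12) + 6.13·e^(−0.0175·3/12) + 7.66·e^(−0.0175·5/12) = 17.8515
Current forward F = (S − I)·e^(rT) = (447.62 − 17.8515)·e^(0.0175·8/12) = 429.7685 × 1.011735 = 434.8118
Value (long) = (F − K)·e^(−rT) = (434.8118 − 375.11) × 0.988401 = 59.0093
Short position value = −(long value) = -$59.01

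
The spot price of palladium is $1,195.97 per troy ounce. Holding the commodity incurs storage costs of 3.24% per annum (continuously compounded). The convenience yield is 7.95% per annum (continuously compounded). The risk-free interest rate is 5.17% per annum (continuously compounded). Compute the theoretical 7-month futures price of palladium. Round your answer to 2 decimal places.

$1,199.18 per troy ounce

Net carry = r + u − y = 0.0517 + 0.0324 − 0.0795 = 0.0046
F = S·e^((r+u−y)T) = 1195.97 · e^(0.0046 × 7/12) = 1195.97 · e^0.00268333
= 1195.97 × 1.00268693 = $1,199.18 per troy ounce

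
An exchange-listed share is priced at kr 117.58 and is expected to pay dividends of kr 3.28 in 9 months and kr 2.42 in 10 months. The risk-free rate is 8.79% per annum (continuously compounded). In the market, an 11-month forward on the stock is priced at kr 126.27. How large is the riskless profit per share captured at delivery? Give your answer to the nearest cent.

kr 4.59 per share

PV(dividends) I = 3.28·e^(−0.0879·9/12) + 2.42·e^(−0.0879·10/12) = 5.3198
Fair forward F* = (S − I)·e^(rT) = (117.58 − 5.3198)·e^0.080575 = 112.2602 × 1.083910 = 121.6800
Market kr 126.27 > fair 121.6800: forward overpriced → cash-and-carry (borrow at r, buy the stock and collect the dividends, short the forward).
Profit at T = |F_mkt − F*| = |126.27 − 121.6800| = kr 4.59 per share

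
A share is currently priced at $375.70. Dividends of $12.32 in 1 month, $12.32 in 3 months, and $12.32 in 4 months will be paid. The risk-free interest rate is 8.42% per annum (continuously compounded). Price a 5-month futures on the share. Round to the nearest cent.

$351.54

PV(dividends) I = 12.32·e^(−0.0842·1/12) + 12.32·e^(−0.0842·3/12) + 12.32·e^(−0.0842·4/12)
I = 12.2339 + 12.0634 + 11.9790 = 36.2763
F = (S − I)·e^(rT) = (375.70 − 36.2763) · e^(0.0842·5/12)
= 339.4237 · e^0.035083 = 339.4237 × 1.035706 = $351.54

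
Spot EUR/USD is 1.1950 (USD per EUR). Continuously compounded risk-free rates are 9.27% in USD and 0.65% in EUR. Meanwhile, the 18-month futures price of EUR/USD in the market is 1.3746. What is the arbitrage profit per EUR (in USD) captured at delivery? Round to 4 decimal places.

Fair futures: F* = S·e^(carry·T), with carry = (r_USD − r_EUR) = 0.0927 − 0.0065 = 0.0862
F* = 1.1950 · e^(0.0862 × 18/12) = 1.1950 · e^0.129300 = 1.1950 × 1.138031 = 1.3599
Market 1.3746 > fair 1.3599: forward overpriced → cash-and-carry (buy spot, short the forward).
At maturity, profit = |F_mkt − F*| = |1.3746 − 1.3599| = 0.0147 per EUR (in USD)

0.0147 per EUR (in USD)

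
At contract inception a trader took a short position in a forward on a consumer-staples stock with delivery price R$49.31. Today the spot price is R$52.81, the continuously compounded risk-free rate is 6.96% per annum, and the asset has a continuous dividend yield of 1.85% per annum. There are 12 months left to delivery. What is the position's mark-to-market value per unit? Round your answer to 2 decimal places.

Current fair forward for the remaining 12 months: F = S·e^((r − q)·T), (r − q) = 0.0696 − 0.0185 = 0.0511
F = 52.81 · e^(0.0511 × 12/12) = 52.81 × 1.052428 = 55.5787
Value of long forward = (F − K)·e^(−rT) = (55.5787 − 49.31) · e^(−0.0696·12/12)
= 6.2687 × 0.932767 = 5.85
Short position value = −(long value) = -R$5.85

-R$5.85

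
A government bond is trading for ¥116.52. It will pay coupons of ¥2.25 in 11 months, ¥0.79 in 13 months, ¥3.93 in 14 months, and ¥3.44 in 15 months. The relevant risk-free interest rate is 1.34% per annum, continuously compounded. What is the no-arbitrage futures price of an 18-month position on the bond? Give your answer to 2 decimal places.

¥108.42

PV(coupons) I = 2.25·e^(−0.0134·11/12) + 0.79·e^(−0.0134·13/12) + 3.93·e^(−0.0134·14/12) + 3.44·e^(−0.0134·15/12)
I = 2.2225 + 0.7786 + 3.8690 + 3.3829 = 10.2530
F = (S − I)·e^(rT) = (116.52 − 10.2530) · e^(0.0134·18/12)
= 106.2670 · e^0.020100 = 106.2670 × 1.020303 = ¥108.42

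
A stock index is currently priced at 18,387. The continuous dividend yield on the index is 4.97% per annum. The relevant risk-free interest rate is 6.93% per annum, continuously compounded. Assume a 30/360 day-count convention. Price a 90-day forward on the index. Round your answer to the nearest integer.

18,477

F = S·e^((r − q)T) = 18387 · e^((0.0693 − 0.0497) × 90/360)
= 18387 · e^0.004900 = 18387 × 1.004912
F = 18,477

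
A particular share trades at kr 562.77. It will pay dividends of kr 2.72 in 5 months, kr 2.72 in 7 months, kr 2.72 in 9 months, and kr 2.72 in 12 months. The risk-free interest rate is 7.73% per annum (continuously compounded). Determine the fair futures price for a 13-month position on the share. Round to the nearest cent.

PV(dividends) I = 2.72·e^(−0.0773·5/12) + 2.72·e^(−0.0773·7/12) + 2.72·e^(−0.0773·9/12) + 2.72·e^(−0.0773·12/12)
I = 2.6338 + 2.6001 + 2.5668 + 2.5177 = 10.3184
F = (S − I)·e^(rT) = (562.77 − 10.3184) · e^(0.0773·13/12)
= 552.4516 · e^0.083742 = 552.4516 × 1.087348 = kr 600.71

kr 600.71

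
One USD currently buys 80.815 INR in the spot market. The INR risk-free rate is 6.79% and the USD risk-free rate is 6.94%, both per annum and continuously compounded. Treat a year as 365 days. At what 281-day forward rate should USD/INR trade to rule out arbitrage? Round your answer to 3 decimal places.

F = S·e^((r_INR − r_USD)T) = 80.815 · e^((0.0679 − 0.0694) × 281/365)
= 80.815 · e^-0.001155 = 80.815 × 0.998846
F = 80.722 INR per USD

80.722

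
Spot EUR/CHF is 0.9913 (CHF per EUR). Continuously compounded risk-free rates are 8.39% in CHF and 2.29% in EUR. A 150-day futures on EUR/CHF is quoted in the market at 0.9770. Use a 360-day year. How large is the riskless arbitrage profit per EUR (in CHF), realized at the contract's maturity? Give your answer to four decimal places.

0.0398 per EUR (in CHF)

Fair futures: F* = S·e^(carry·T), with carry = (r_CHF − r_EUR) = 0.0839 − 0.0229 = 0.0610
F* = 0.9913 · e^(0.0610 × 150/360) = 0.9913 · e^0.025417 = 0.9913 × 1.025743 = 1.0168
Market 0.9770 < fair 1.0168: forward underpriced → reverse cash-and-carry (short spot, go long the forward).
At maturity, profit = |F_mkt − F*| = |0.9770 − 1.0168| = 0.0398 per EUR (in CHF)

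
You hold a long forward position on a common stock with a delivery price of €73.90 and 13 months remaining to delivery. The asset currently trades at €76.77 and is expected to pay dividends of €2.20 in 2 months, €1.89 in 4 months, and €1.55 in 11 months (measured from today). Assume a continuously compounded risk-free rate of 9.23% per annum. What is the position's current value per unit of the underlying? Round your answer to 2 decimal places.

€4.48

PV(remaining dividends) I = 2.20·e^(−0.0923·2/12) + 1.89·e^(−0.0923·4/12) + 1.55·e^(−0.0923·11/12) = 5.4234
Current forward F = (S − I)·e^(rT) = (76.77 − 5.4234)·e^(0.0923·13/12) = 71.3466 × 1.105162 = 78.8496
Value (long) = (F − K)·e^(−rT) = (78.8496 − 73.90) × 0.904845 = 4.4786
Value = €4.48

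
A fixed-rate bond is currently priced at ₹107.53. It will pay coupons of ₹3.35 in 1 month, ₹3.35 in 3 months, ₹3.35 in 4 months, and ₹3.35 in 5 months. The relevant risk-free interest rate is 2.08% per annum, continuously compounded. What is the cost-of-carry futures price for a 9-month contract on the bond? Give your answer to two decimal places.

PV(coupons) I = 3.35·e^(−0.0208·1/12) + 3.35·e^(−0.0208·3/12) + 3.35·e^(−0.0208·4/12) + 3.35·e^(−0.0208·5/12)
I = 3.3442 + 3.3326 + 3.3269 + 3.3211 = 13.3248
F = (S − I)·e^(rT) = (107.53 − 13.3248) · e^(0.0208·9/12)
= 94.2052 · e^0.015600 = 94.2052 × 1.015722 = ₹95.69

₹95.69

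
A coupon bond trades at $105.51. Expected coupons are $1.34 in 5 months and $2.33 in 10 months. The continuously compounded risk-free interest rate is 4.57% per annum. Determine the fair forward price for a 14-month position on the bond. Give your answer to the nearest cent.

$107.54

PV(coupons) I = 1.34·e^(−0.0457·5/12) + 2.33·e^(−0.0457·10/12)
I = 1.3147 + 2.2429 = 3.5576
F = (S − I)·e^(rT) = (105.51 − 3.5576) · e^(0.0457·14/12)
= 101.9524 · e^0.053317 = 101.9524 × 1.054764 = $107.54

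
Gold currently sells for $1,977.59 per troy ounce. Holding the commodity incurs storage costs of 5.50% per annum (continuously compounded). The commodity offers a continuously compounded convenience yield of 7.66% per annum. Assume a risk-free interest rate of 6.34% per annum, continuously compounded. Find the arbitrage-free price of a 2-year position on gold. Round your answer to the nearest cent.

$2,150.02 per troy ounce

Net carry = r + u − y = 0.0634 + 0.0550 − 0.0766 = 0.0418
F = S·e^((r+u−y)T) = 1977.59 · e^(0.0418 × 2) = 1977.59 · e^0.08360000
= 1977.59 × 1.08719393 = $2,150.02 per troy ounce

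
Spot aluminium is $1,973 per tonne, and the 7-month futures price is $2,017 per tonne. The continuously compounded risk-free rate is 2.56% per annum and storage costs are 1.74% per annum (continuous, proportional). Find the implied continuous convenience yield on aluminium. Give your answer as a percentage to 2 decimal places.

F = S·e^((r+u−y)T) ⇒ (r+u−y) = ln(F/S)/T
ln(2017/1973) = 0.022056; /T ⇒ 0.037810
y = r + u − ln(F/S)/T = 0.0256 + 0.0174 − 0.037810 = 0.005190
y = 0.52%

0.52%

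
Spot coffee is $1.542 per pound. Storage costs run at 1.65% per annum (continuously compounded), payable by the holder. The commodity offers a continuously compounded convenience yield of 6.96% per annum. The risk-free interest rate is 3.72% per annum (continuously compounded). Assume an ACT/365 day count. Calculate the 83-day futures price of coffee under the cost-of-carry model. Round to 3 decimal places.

Net carry = r + u − y = 0.0372 + 0.0165 − 0.0696 = -0.0159
F = S·e^((r+u−y)T) = 1.542 · e^(-0.0159 × 83/365) = 1.542 · e^-0.003616
= 1.542 × 0.996391 = $1.536 per pound

$1.536 per pound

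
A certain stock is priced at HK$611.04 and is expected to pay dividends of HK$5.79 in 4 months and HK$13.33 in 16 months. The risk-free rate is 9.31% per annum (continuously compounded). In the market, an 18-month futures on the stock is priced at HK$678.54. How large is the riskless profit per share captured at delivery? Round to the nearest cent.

PV(dividends) I = 5.79·e^(−0.0931·4/12) + 13.33·e^(−0.0931·16/12) = 17.3870
Fair futures F* = (S − I)·e^(rT) = (611.04 − 17.3870)·e^0.139650 = 593.6530 × 1.149871 = 682.6244
Market HK$678.54 < fair 682.6244: forward underpriced → reverse cash-and-carry (short the stock, invest proceeds at r, pay the dividends, go long the forward).
Profit at T = |F_mkt − F*| = |678.54 − 682.6244| = HK$4.08 per share

HK$4.08 per share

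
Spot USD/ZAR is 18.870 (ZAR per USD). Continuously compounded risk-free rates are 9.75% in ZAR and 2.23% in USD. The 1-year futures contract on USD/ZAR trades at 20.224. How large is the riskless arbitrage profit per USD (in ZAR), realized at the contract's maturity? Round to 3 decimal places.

Fair futures: F* = S·e^(carry·T), with carry = (r_ZAR − r_USD) = 0.0975 − 0.0223 = 0.0752
F* = 18.870 · e^(0.0752 × 1) = 18.870 · e^0.075200 = 18.870 × 1.078100 = 20.3437
Market 20.224 < fair 20.3437: forward underpriced → reverse cash-and-carry (short spot, go long the forward).
At maturity, profit = |F_mkt − F*| = |20.224 − 20.3437| = 0.120 per USD (in ZAR)

0.120 per USD (in ZAR)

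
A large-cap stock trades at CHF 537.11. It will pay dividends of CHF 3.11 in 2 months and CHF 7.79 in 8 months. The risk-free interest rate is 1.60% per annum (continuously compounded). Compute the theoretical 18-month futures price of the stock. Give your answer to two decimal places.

CHF 539.08

PV(dividends) I = 3.11·e^(−0.0160·2/12) + 7.79·e^(−0.0160·8/12)
I = 3.1017 + 7.7073 = 10.8090
F = (S − I)·e^(rT) = (537.11 − 10.8090) · e^(0.0160·18/12)
= 526.3010 · e^0.024000 = 526.3010 × 1.024290 = CHF 539.08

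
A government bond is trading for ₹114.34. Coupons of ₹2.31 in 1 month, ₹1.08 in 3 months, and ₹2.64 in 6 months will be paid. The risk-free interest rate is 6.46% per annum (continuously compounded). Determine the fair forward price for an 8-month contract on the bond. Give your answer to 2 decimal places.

PV(coupons) I = 2.31·e^(−0.0646·1/12) + 1.08·e^(−0.0646·3/12) + 2.64·e^(−0.0646·6/12)
I = 2.2976 + 1.0627 + 2.5561 = 5.9164
F = (S − I)·e^(rT) = (114.34 − 5.9164) · e^(0.0646·8/12)
= 108.4236 · e^0.043067 = 108.4236 × 1.044008 = ₹113.20

₹113.20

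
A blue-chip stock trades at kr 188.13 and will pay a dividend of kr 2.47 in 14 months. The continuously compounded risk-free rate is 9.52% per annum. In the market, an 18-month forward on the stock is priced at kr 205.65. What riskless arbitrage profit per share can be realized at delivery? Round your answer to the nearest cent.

kr 8.81 per share

PV(dividends) I = 2.47·e^(−0.0952·14/12) = 2.2104
Fair forward F* = (S − I)·e^(rT) = (188.13 − 2.2104)·e^0.142800 = 185.9196 × 1.153499 = 214.4581
Market kr 205.65 < fair 214.4581: forward underpriced → reverse cash-and-carry (short the stock, invest proceeds at r, pay the dividends, go long the forward).
Profit at T = |F_mkt − F*| = |205.65 − 214.4581| = kr 8.81 per share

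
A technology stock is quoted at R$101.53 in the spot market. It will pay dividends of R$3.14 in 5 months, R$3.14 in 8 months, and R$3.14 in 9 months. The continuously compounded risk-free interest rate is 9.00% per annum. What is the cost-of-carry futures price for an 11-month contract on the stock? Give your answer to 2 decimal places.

PV(dividends) I = 3.14·e^(−0.0900·5/12) + 3.14·e^(−0.0900·8/12) + 3.14·e^(−0.0900·9/12)
I = 3.0244 + 2.9571 + 2.9350 = 8.9165
F = (S − I)·e^(rT) = (101.53 − 8.9165) · e^(0.0900·11/12)
= 92.6135 · e^0.082500 = 92.6135 × 1.085999 = R$100.58

R$100.58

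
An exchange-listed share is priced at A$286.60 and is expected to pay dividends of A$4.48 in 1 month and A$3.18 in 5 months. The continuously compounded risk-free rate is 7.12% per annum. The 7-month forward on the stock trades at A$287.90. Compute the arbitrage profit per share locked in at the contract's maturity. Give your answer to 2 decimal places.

A$2.99 per share

PV(dividends) I = 4.48·e^(−0.0712·1/12) + 3.18·e^(−0.0712·5/12) = 7.5405
Fair forward F* = (S − I)·e^(rT) = (286.60 − 7.5405)·e^0.041533 = 279.0595 × 1.042408 = 290.8939
Market A$287.90 < fair 290.8939: forward underpriced → reverse cash-and-carry (short the stock, invest proceeds at r, pay the dividends, go long the forward).
Profit at T = |F_mkt − F*| = |287.90 − 290.8939| = A$2.99 per share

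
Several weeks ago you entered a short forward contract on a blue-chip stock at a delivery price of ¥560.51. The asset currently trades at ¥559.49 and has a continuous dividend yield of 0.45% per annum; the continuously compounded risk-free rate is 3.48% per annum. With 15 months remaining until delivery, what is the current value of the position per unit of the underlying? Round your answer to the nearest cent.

-¥19.70

Current fair forward for the remaining 15 months: F = S·e^((r − q)·T), (r − q) = 0.0348 − 0.0045 = 0.0303
F = 559.49 · e^(0.0303 × 15/12) = 559.49 × 1.038601 = 581.0869
Value of long forward = (F − K)·e^(−rT) = (581.0869 − 560.51) · e^(−0.0348·15/12)
= 20.5769 × 0.957433 = 19.70
Short position value = −(long value) = -¥19.70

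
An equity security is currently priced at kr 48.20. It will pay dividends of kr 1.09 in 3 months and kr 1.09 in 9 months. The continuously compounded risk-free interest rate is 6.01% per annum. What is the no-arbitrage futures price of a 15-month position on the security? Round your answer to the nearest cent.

kr 49.68

PV(dividends) I = 1.09·e^(−0.0601·3/12) + 1.09·e^(−0.0601·9/12)
I = 1.0737 + 1.0420 = 2.1157
F = (S − I)·e^(rT) = (48.20 − 2.1157) · e^(0.0601·15/12)
= 46.0843 · e^0.075125 = 46.0843 × 1.078019 = kr 49.68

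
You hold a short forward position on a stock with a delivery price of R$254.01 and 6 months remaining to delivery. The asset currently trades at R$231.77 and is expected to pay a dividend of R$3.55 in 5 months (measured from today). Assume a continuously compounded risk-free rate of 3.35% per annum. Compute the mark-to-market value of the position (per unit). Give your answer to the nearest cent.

PV(remaining dividends) I = 3.55·e^(−0.0335·5/12) = 3.5008
Current forward F = (S − I)·e^(rT) = (231.77 − 3.5008)·e^(0.0335·6/12) = 228.2692 × 1.016891 = 232.1249
Value (long) = (F − K)·e^(−rT) = (232.1249 − 254.01) × 0.983390 = -21.5216
Short position value = −(long value) = R$21.52

R$21.52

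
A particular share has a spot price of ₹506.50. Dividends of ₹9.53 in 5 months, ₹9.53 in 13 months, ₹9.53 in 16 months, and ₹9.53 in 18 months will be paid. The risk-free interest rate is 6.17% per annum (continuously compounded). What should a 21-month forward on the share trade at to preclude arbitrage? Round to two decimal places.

₹524.52

PV(dividends) I = 9.53·e^(−0.0617·5/12) + 9.53·e^(−0.0617·13/12) + 9.53·e^(−0.0617·16/12) + 9.53·e^(−0.0617·18/12)
I = 9.2881 + 8.9138 + 8.7774 + 8.6876 = 35.6669
F = (S − I)·e^(rT) = (506.50 − 35.6669) · e^(0.0617·21/12)
= 470.8331 · e^0.107975 = 470.8331 × 1.114020 = ₹524.52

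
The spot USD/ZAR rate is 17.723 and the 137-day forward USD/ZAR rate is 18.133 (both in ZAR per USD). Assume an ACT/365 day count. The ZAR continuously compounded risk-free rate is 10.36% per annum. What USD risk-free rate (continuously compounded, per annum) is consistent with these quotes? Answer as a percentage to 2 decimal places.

4.27%

F = S·e^((r_ZAR − r_USD)T) ⇒ r_USD = r_ZAR − ln(F/S)/T
ln(18.133/17.723) = 0.022870; /(137/365) = 0.060931
r_USD = 0.1036 − 0.060931 = 0.042669
r_USD = 4.27%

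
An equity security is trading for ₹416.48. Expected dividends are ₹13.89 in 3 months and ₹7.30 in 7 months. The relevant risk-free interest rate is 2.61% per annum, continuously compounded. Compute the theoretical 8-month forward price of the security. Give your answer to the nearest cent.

PV(dividends) I = 13.89·e^(−0.0261·3/12) + 7.30·e^(−0.0261·7/12)
I = 13.7997 + 7.1897 = 20.9894
F = (S − I)·e^(rT) = (416.48 − 20.9894) · e^(0.0261·8/12)
= 395.4906 · e^0.017400 = 395.4906 × 1.017552 = ₹402.43

₹402.43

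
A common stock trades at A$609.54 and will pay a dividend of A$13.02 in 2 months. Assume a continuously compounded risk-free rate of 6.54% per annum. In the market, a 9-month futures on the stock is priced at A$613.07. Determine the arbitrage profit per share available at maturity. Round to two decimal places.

PV(dividends) I = 13.02·e^(−0.0654·2/12) = 12.8789
Fair futures F* = (S − I)·e^(rT) = (609.54 − 12.8789)·e^0.049050 = 596.6611 × 1.050273 = 626.6570
Market A$613.07 < fair 626.6570: forward underpriced → reverse cash-and-carry (short the stock, invest proceeds at r, pay the dividends, go long the forward).
Profit at T = |F_mkt − F*| = |613.07 − 626.6570| = A$13.59 per share

A$13.59 per share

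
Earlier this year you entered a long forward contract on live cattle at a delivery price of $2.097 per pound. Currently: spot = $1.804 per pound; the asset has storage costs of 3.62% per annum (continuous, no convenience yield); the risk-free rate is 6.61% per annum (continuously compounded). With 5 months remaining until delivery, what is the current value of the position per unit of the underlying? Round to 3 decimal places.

-$0.209 per pound

Current fair forward for the remaining 5 months: F = S·e^((r + u)·T), (r + u) = 0.0661 + 0.0362 = 0.1023
F = 1.804 · e^(0.1023 × 5/12) = 1.804 × 1.043546 = 1.8826
Value of long forward = (F − K)·e^(−rT) = (1.8826 − 2.097) · e^(−0.0661·5/12)
= -0.2144 × 0.972834 = -0.209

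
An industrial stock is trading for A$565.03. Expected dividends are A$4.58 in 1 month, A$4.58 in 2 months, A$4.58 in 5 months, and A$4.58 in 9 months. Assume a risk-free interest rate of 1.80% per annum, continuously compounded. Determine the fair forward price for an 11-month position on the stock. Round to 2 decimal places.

A$555.92

PV(dividends) I = 4.58·e^(−0.0180·1/12) + 4.58·e^(−0.0180·2/12) + 4.58·e^(−0.0180·5/12) + 4.58·e^(−0.0180·9/12)
I = 4.5731 + 4.5663 + 4.5458 + 4.5186 = 18.2038
F = (S − I)·e^(rT) = (565.03 − 18.2038) · e^(0.0180·11/12)
= 546.8262 · e^0.016500 = 546.8262 × 1.016637 = A$555.92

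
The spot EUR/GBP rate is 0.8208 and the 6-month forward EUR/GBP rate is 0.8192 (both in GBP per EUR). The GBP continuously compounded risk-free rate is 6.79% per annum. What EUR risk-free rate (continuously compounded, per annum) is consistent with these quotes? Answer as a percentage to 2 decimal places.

F = S·e^((r_GBP − r_EUR)T) ⇒ r_EUR = r_GBP − ln(F/S)/T
ln(0.8192/0.8208) = -0.001951; /(6/12) = -0.003902
r_EUR = 0.0679 + 0.003902 = 0.071802
r_EUR = 7.18%

7.18%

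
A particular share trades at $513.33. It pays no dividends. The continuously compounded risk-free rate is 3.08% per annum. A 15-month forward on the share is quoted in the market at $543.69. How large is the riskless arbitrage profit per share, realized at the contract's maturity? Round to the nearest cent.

Fair forward: F* = S·e^(carry·T), with carry = r = 0.0308
F* = 513.33 · e^(0.0308 × 15/12) = 513.33 · e^0.038500 = 513.33 × 1.039251 = $533.4787
Market $543.69 > fair $533.4787: forward overpriced → cash-and-carry (buy spot, short the forward).
At maturity, profit = |F_mkt − F*| = |543.69 − 533.4787| = $10.21 per share

$10.21 per share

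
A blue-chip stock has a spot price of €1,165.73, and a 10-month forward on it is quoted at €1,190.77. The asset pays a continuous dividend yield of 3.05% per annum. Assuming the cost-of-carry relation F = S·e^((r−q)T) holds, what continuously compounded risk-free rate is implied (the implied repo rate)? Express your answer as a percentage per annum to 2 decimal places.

5.60%

From F = S·e^((r−q)T): (r − q) = ln(F/S)/T
ln(1190.77/1165.73) = ln(1.021480) = 0.021253
(r − q) = 0.021253 / (10/12) = 0.025504
r = ln(F/S)/T + q = 0.025504 + 0.0305 = 0.056004
r = 5.60%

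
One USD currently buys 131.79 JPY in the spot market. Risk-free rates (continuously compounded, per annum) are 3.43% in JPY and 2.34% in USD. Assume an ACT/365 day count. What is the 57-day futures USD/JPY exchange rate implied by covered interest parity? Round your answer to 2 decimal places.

F = S·e^((r_JPY − r_USD)T) = 131.79 · e^((0.0343 − 0.0234) × 57/365)
= 131.79 · e^0.001702 = 131.79 × 1.001703
F = 132.01 JPY per USD

132.01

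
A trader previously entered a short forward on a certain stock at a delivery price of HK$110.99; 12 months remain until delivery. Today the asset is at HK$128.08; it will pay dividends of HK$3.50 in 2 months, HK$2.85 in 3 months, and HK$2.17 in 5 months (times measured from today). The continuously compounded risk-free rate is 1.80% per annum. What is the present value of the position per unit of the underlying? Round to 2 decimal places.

-HK$10.59

PV(remaining dividends) I = 3.50·e^(−0.0180·2/12) + 2.85·e^(−0.0180·3/12) + 2.17·e^(−0.0180·5/12) = 8.4805
Current forward F = (S − I)·e^(rT) = (128.08 − 8.4805)·e^(0.0180·12/12) = 119.5995 × 1.018163 = 121.7718
Value (long) = (F − K)·e^(−rT) = (121.7718 − 110.99) × 0.982161 = 10.5895
Short position value = −(long value) = -HK$10.59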